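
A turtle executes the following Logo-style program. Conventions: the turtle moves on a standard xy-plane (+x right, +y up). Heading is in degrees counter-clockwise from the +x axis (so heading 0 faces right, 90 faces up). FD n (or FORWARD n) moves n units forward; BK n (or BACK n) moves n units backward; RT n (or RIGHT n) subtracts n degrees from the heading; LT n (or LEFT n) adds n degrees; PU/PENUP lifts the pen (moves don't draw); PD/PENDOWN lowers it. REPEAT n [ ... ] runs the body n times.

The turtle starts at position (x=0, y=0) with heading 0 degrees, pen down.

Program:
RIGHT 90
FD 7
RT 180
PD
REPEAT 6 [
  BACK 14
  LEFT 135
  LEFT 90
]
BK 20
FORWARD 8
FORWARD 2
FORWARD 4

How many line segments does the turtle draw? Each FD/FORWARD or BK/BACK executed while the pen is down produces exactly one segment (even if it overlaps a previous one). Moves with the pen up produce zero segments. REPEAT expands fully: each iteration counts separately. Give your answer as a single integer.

Executing turtle program step by step:
Start: pos=(0,0), heading=0, pen down
RT 90: heading 0 -> 270
FD 7: (0,0) -> (0,-7) [heading=270, draw]
RT 180: heading 270 -> 90
PD: pen down
REPEAT 6 [
  -- iteration 1/6 --
  BK 14: (0,-7) -> (0,-21) [heading=90, draw]
  LT 135: heading 90 -> 225
  LT 90: heading 225 -> 315
  -- iteration 2/6 --
  BK 14: (0,-21) -> (-9.899,-11.101) [heading=315, draw]
  LT 135: heading 315 -> 90
  LT 90: heading 90 -> 180
  -- iteration 3/6 --
  BK 14: (-9.899,-11.101) -> (4.101,-11.101) [heading=180, draw]
  LT 135: heading 180 -> 315
  LT 90: heading 315 -> 45
  -- iteration 4/6 --
  BK 14: (4.101,-11.101) -> (-5.799,-21) [heading=45, draw]
  LT 135: heading 45 -> 180
  LT 90: heading 180 -> 270
  -- iteration 5/6 --
  BK 14: (-5.799,-21) -> (-5.799,-7) [heading=270, draw]
  LT 135: heading 270 -> 45
  LT 90: heading 45 -> 135
  -- iteration 6/6 --
  BK 14: (-5.799,-7) -> (4.101,-16.899) [heading=135, draw]
  LT 135: heading 135 -> 270
  LT 90: heading 270 -> 0
]
BK 20: (4.101,-16.899) -> (-15.899,-16.899) [heading=0, draw]
FD 8: (-15.899,-16.899) -> (-7.899,-16.899) [heading=0, draw]
FD 2: (-7.899,-16.899) -> (-5.899,-16.899) [heading=0, draw]
FD 4: (-5.899,-16.899) -> (-1.899,-16.899) [heading=0, draw]
Final: pos=(-1.899,-16.899), heading=0, 11 segment(s) drawn
Segments drawn: 11

Answer: 11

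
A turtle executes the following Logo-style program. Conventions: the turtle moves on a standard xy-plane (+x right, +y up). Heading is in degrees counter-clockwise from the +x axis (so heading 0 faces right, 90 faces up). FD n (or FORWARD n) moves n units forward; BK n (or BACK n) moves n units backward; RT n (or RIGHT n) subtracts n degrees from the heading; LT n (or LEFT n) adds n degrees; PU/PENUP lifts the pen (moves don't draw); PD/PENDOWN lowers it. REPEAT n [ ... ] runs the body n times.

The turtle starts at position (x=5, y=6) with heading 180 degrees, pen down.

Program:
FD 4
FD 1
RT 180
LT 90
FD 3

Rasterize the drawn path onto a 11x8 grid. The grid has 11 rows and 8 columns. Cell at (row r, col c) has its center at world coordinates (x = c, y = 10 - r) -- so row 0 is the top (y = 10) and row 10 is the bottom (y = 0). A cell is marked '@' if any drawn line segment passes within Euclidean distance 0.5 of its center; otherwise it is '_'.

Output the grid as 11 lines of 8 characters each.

Answer: ________
@_______
@_______
@_______
@@@@@@__
________
________
________
________
________
________

Derivation:
Segment 0: (5,6) -> (1,6)
Segment 1: (1,6) -> (0,6)
Segment 2: (0,6) -> (0,9)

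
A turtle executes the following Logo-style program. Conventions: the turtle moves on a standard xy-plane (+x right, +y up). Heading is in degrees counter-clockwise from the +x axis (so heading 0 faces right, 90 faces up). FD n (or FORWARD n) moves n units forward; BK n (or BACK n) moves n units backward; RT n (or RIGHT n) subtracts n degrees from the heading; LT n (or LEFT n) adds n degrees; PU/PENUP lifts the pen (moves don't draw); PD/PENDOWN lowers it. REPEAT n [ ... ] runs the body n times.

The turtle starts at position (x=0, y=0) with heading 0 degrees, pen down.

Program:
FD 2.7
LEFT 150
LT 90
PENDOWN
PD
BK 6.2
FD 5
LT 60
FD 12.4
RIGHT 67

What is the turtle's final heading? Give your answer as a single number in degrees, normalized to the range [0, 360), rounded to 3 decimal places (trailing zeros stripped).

Executing turtle program step by step:
Start: pos=(0,0), heading=0, pen down
FD 2.7: (0,0) -> (2.7,0) [heading=0, draw]
LT 150: heading 0 -> 150
LT 90: heading 150 -> 240
PD: pen down
PD: pen down
BK 6.2: (2.7,0) -> (5.8,5.369) [heading=240, draw]
FD 5: (5.8,5.369) -> (3.3,1.039) [heading=240, draw]
LT 60: heading 240 -> 300
FD 12.4: (3.3,1.039) -> (9.5,-9.699) [heading=300, draw]
RT 67: heading 300 -> 233
Final: pos=(9.5,-9.699), heading=233, 4 segment(s) drawn

Answer: 233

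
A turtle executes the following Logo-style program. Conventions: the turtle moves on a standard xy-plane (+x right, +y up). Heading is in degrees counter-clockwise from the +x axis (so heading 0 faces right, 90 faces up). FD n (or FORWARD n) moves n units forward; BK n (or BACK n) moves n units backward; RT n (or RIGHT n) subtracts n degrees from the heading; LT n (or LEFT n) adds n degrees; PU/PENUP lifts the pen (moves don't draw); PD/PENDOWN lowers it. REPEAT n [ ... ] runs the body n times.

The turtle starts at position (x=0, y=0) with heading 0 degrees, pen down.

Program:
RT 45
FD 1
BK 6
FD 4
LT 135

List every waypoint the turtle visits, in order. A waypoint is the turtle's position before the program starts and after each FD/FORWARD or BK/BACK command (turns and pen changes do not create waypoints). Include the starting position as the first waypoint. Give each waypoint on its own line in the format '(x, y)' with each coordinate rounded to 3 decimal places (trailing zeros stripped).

Executing turtle program step by step:
Start: pos=(0,0), heading=0, pen down
RT 45: heading 0 -> 315
FD 1: (0,0) -> (0.707,-0.707) [heading=315, draw]
BK 6: (0.707,-0.707) -> (-3.536,3.536) [heading=315, draw]
FD 4: (-3.536,3.536) -> (-0.707,0.707) [heading=315, draw]
LT 135: heading 315 -> 90
Final: pos=(-0.707,0.707), heading=90, 3 segment(s) drawn
Waypoints (4 total):
(0, 0)
(0.707, -0.707)
(-3.536, 3.536)
(-0.707, 0.707)

Answer: (0, 0)
(0.707, -0.707)
(-3.536, 3.536)
(-0.707, 0.707)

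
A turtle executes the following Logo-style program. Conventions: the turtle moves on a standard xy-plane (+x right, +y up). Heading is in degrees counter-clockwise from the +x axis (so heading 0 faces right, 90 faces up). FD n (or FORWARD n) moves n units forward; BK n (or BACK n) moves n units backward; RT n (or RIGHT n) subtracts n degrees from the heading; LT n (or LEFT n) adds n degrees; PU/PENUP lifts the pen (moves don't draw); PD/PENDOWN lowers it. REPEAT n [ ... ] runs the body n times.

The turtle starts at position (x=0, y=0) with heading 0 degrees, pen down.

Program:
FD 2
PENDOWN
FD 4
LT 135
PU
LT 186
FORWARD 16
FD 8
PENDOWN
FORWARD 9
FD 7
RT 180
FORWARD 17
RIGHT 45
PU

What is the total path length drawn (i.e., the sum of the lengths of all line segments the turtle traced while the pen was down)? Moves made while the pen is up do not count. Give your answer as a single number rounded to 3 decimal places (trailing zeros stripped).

Answer: 39

Derivation:
Executing turtle program step by step:
Start: pos=(0,0), heading=0, pen down
FD 2: (0,0) -> (2,0) [heading=0, draw]
PD: pen down
FD 4: (2,0) -> (6,0) [heading=0, draw]
LT 135: heading 0 -> 135
PU: pen up
LT 186: heading 135 -> 321
FD 16: (6,0) -> (18.434,-10.069) [heading=321, move]
FD 8: (18.434,-10.069) -> (24.652,-15.104) [heading=321, move]
PD: pen down
FD 9: (24.652,-15.104) -> (31.646,-20.768) [heading=321, draw]
FD 7: (31.646,-20.768) -> (37.086,-25.173) [heading=321, draw]
RT 180: heading 321 -> 141
FD 17: (37.086,-25.173) -> (23.874,-14.474) [heading=141, draw]
RT 45: heading 141 -> 96
PU: pen up
Final: pos=(23.874,-14.474), heading=96, 5 segment(s) drawn

Segment lengths:
  seg 1: (0,0) -> (2,0), length = 2
  seg 2: (2,0) -> (6,0), length = 4
  seg 3: (24.652,-15.104) -> (31.646,-20.768), length = 9
  seg 4: (31.646,-20.768) -> (37.086,-25.173), length = 7
  seg 5: (37.086,-25.173) -> (23.874,-14.474), length = 17
Total = 39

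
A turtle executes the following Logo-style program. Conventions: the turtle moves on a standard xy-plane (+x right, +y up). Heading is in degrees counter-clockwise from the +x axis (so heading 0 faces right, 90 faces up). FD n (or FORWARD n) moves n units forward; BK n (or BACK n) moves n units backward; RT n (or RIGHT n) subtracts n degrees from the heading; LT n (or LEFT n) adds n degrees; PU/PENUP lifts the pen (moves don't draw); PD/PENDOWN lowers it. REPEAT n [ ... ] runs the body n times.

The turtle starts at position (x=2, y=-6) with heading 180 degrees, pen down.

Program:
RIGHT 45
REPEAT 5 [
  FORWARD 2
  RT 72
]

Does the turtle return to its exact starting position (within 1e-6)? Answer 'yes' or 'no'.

Answer: yes

Derivation:
Executing turtle program step by step:
Start: pos=(2,-6), heading=180, pen down
RT 45: heading 180 -> 135
REPEAT 5 [
  -- iteration 1/5 --
  FD 2: (2,-6) -> (0.586,-4.586) [heading=135, draw]
  RT 72: heading 135 -> 63
  -- iteration 2/5 --
  FD 2: (0.586,-4.586) -> (1.494,-2.804) [heading=63, draw]
  RT 72: heading 63 -> 351
  -- iteration 3/5 --
  FD 2: (1.494,-2.804) -> (3.469,-3.117) [heading=351, draw]
  RT 72: heading 351 -> 279
  -- iteration 4/5 --
  FD 2: (3.469,-3.117) -> (3.782,-5.092) [heading=279, draw]
  RT 72: heading 279 -> 207
  -- iteration 5/5 --
  FD 2: (3.782,-5.092) -> (2,-6) [heading=207, draw]
  RT 72: heading 207 -> 135
]
Final: pos=(2,-6), heading=135, 5 segment(s) drawn

Start position: (2, -6)
Final position: (2, -6)
Distance = 0; < 1e-6 -> CLOSED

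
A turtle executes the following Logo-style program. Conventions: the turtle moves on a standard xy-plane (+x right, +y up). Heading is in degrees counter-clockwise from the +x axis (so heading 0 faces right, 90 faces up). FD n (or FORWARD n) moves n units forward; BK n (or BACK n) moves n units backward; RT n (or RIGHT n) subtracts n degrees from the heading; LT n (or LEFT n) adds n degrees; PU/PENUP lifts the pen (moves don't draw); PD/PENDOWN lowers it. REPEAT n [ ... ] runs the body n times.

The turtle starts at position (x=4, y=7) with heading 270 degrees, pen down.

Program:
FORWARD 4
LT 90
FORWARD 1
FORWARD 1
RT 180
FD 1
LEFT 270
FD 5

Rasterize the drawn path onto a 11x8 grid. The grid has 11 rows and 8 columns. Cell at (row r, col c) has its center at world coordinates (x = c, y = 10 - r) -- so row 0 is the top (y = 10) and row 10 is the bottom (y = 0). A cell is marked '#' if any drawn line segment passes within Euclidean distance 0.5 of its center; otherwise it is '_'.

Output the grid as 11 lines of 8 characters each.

Segment 0: (4,7) -> (4,3)
Segment 1: (4,3) -> (5,3)
Segment 2: (5,3) -> (6,3)
Segment 3: (6,3) -> (5,3)
Segment 4: (5,3) -> (5,8)

Answer: ________
________
_____#__
____##__
____##__
____##__
____##__
____###_
________
________
________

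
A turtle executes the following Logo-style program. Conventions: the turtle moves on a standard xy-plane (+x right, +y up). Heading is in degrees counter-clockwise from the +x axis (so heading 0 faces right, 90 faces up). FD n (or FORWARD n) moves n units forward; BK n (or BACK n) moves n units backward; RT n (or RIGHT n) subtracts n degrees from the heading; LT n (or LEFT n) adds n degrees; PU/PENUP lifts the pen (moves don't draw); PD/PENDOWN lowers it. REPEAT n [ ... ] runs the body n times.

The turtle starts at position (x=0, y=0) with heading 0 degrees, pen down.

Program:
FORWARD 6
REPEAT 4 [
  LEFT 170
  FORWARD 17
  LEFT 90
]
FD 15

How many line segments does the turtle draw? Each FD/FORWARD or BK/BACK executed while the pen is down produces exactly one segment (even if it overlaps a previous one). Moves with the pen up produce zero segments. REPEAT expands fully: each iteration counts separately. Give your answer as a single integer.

Answer: 6

Derivation:
Executing turtle program step by step:
Start: pos=(0,0), heading=0, pen down
FD 6: (0,0) -> (6,0) [heading=0, draw]
REPEAT 4 [
  -- iteration 1/4 --
  LT 170: heading 0 -> 170
  FD 17: (6,0) -> (-10.742,2.952) [heading=170, draw]
  LT 90: heading 170 -> 260
  -- iteration 2/4 --
  LT 170: heading 260 -> 70
  FD 17: (-10.742,2.952) -> (-4.927,18.927) [heading=70, draw]
  LT 90: heading 70 -> 160
  -- iteration 3/4 --
  LT 170: heading 160 -> 330
  FD 17: (-4.927,18.927) -> (9.795,10.427) [heading=330, draw]
  LT 90: heading 330 -> 60
  -- iteration 4/4 --
  LT 170: heading 60 -> 230
  FD 17: (9.795,10.427) -> (-1.132,-2.596) [heading=230, draw]
  LT 90: heading 230 -> 320
]
FD 15: (-1.132,-2.596) -> (10.358,-12.238) [heading=320, draw]
Final: pos=(10.358,-12.238), heading=320, 6 segment(s) drawn
Segments drawn: 6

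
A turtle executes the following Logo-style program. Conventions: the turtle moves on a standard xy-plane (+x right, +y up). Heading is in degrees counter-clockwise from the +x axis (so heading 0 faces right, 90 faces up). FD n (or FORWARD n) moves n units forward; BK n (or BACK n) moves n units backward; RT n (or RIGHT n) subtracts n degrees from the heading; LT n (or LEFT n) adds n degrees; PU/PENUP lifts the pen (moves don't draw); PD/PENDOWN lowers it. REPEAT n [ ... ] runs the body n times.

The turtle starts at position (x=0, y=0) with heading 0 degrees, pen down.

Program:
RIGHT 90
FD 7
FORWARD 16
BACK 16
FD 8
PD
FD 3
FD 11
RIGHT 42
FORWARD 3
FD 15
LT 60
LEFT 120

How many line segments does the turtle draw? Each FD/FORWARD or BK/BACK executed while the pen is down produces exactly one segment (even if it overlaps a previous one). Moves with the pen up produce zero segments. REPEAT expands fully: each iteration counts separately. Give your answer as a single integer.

Answer: 8

Derivation:
Executing turtle program step by step:
Start: pos=(0,0), heading=0, pen down
RT 90: heading 0 -> 270
FD 7: (0,0) -> (0,-7) [heading=270, draw]
FD 16: (0,-7) -> (0,-23) [heading=270, draw]
BK 16: (0,-23) -> (0,-7) [heading=270, draw]
FD 8: (0,-7) -> (0,-15) [heading=270, draw]
PD: pen down
FD 3: (0,-15) -> (0,-18) [heading=270, draw]
FD 11: (0,-18) -> (0,-29) [heading=270, draw]
RT 42: heading 270 -> 228
FD 3: (0,-29) -> (-2.007,-31.229) [heading=228, draw]
FD 15: (-2.007,-31.229) -> (-12.044,-42.377) [heading=228, draw]
LT 60: heading 228 -> 288
LT 120: heading 288 -> 48
Final: pos=(-12.044,-42.377), heading=48, 8 segment(s) drawn
Segments drawn: 8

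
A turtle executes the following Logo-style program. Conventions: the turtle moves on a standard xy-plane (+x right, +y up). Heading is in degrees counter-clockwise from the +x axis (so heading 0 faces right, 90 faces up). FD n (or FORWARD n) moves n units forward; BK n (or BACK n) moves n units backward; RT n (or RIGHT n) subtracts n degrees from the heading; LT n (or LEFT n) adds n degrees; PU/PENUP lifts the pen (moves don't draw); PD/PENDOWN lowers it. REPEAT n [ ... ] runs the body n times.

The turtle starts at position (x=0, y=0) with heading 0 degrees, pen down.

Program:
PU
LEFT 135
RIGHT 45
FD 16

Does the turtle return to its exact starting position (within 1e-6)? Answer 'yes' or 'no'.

Executing turtle program step by step:
Start: pos=(0,0), heading=0, pen down
PU: pen up
LT 135: heading 0 -> 135
RT 45: heading 135 -> 90
FD 16: (0,0) -> (0,16) [heading=90, move]
Final: pos=(0,16), heading=90, 0 segment(s) drawn

Start position: (0, 0)
Final position: (0, 16)
Distance = 16; >= 1e-6 -> NOT closed

Answer: no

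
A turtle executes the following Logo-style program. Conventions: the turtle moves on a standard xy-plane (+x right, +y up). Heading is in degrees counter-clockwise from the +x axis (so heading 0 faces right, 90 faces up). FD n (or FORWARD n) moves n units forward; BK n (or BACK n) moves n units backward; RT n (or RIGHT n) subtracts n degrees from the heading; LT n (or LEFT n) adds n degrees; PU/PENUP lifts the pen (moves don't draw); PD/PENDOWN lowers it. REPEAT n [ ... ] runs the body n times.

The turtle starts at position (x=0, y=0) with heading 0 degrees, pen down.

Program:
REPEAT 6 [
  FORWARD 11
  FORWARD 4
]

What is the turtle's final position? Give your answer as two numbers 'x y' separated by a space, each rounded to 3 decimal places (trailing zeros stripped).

Executing turtle program step by step:
Start: pos=(0,0), heading=0, pen down
REPEAT 6 [
  -- iteration 1/6 --
  FD 11: (0,0) -> (11,0) [heading=0, draw]
  FD 4: (11,0) -> (15,0) [heading=0, draw]
  -- iteration 2/6 --
  FD 11: (15,0) -> (26,0) [heading=0, draw]
  FD 4: (26,0) -> (30,0) [heading=0, draw]
  -- iteration 3/6 --
  FD 11: (30,0) -> (41,0) [heading=0, draw]
  FD 4: (41,0) -> (45,0) [heading=0, draw]
  -- iteration 4/6 --
  FD 11: (45,0) -> (56,0) [heading=0, draw]
  FD 4: (56,0) -> (60,0) [heading=0, draw]
  -- iteration 5/6 --
  FD 11: (60,0) -> (71,0) [heading=0, draw]
  FD 4: (71,0) -> (75,0) [heading=0, draw]
  -- iteration 6/6 --
  FD 11: (75,0) -> (86,0) [heading=0, draw]
  FD 4: (86,0) -> (90,0) [heading=0, draw]
]
Final: pos=(90,0), heading=0, 12 segment(s) drawn

Answer: 90 0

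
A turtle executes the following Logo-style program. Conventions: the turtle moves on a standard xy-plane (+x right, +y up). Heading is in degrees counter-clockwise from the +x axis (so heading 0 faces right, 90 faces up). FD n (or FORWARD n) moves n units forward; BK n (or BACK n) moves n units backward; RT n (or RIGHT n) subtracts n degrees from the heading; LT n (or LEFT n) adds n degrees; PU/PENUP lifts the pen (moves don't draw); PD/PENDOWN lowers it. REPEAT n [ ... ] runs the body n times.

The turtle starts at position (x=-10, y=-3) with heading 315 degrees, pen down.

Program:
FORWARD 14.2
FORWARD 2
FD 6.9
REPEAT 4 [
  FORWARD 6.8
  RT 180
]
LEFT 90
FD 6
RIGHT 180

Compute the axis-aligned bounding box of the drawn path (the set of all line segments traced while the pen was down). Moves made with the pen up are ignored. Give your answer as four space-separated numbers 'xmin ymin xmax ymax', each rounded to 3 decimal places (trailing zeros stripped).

Executing turtle program step by step:
Start: pos=(-10,-3), heading=315, pen down
FD 14.2: (-10,-3) -> (0.041,-13.041) [heading=315, draw]
FD 2: (0.041,-13.041) -> (1.455,-14.455) [heading=315, draw]
FD 6.9: (1.455,-14.455) -> (6.334,-19.334) [heading=315, draw]
REPEAT 4 [
  -- iteration 1/4 --
  FD 6.8: (6.334,-19.334) -> (11.142,-24.142) [heading=315, draw]
  RT 180: heading 315 -> 135
  -- iteration 2/4 --
  FD 6.8: (11.142,-24.142) -> (6.334,-19.334) [heading=135, draw]
  RT 180: heading 135 -> 315
  -- iteration 3/4 --
  FD 6.8: (6.334,-19.334) -> (11.142,-24.142) [heading=315, draw]
  RT 180: heading 315 -> 135
  -- iteration 4/4 --
  FD 6.8: (11.142,-24.142) -> (6.334,-19.334) [heading=135, draw]
  RT 180: heading 135 -> 315
]
LT 90: heading 315 -> 45
FD 6: (6.334,-19.334) -> (10.577,-15.092) [heading=45, draw]
RT 180: heading 45 -> 225
Final: pos=(10.577,-15.092), heading=225, 8 segment(s) drawn

Segment endpoints: x in {-10, 0.041, 1.455, 6.334, 6.334, 6.334, 10.577, 11.142}, y in {-24.142, -19.334, -19.334, -15.092, -14.455, -13.041, -3}
xmin=-10, ymin=-24.142, xmax=11.142, ymax=-3

Answer: -10 -24.142 11.142 -3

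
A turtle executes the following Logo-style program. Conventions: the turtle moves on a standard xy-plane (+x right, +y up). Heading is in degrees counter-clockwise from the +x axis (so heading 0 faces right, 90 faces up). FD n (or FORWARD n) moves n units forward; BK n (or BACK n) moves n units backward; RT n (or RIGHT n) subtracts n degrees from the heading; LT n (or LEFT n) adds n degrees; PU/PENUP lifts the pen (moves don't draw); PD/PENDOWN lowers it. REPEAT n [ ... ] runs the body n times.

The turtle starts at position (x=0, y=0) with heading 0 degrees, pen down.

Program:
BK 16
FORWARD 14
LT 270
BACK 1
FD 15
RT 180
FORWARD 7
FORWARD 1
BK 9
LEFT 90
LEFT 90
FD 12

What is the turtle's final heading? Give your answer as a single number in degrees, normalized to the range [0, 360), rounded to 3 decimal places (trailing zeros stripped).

Answer: 270

Derivation:
Executing turtle program step by step:
Start: pos=(0,0), heading=0, pen down
BK 16: (0,0) -> (-16,0) [heading=0, draw]
FD 14: (-16,0) -> (-2,0) [heading=0, draw]
LT 270: heading 0 -> 270
BK 1: (-2,0) -> (-2,1) [heading=270, draw]
FD 15: (-2,1) -> (-2,-14) [heading=270, draw]
RT 180: heading 270 -> 90
FD 7: (-2,-14) -> (-2,-7) [heading=90, draw]
FD 1: (-2,-7) -> (-2,-6) [heading=90, draw]
BK 9: (-2,-6) -> (-2,-15) [heading=90, draw]
LT 90: heading 90 -> 180
LT 90: heading 180 -> 270
FD 12: (-2,-15) -> (-2,-27) [heading=270, draw]
Final: pos=(-2,-27), heading=270, 8 segment(s) drawn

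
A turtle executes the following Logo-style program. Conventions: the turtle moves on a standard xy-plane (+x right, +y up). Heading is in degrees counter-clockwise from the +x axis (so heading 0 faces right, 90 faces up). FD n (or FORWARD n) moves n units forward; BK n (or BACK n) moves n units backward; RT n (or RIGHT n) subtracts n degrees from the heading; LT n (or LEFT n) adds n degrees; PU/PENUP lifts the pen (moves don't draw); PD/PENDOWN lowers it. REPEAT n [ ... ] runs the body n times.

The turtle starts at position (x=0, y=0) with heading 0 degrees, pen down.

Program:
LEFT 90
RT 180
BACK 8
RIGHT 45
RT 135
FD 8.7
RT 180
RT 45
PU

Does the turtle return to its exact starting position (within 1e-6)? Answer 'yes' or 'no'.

Answer: no

Derivation:
Executing turtle program step by step:
Start: pos=(0,0), heading=0, pen down
LT 90: heading 0 -> 90
RT 180: heading 90 -> 270
BK 8: (0,0) -> (0,8) [heading=270, draw]
RT 45: heading 270 -> 225
RT 135: heading 225 -> 90
FD 8.7: (0,8) -> (0,16.7) [heading=90, draw]
RT 180: heading 90 -> 270
RT 45: heading 270 -> 225
PU: pen up
Final: pos=(0,16.7), heading=225, 2 segment(s) drawn

Start position: (0, 0)
Final position: (0, 16.7)
Distance = 16.7; >= 1e-6 -> NOT closed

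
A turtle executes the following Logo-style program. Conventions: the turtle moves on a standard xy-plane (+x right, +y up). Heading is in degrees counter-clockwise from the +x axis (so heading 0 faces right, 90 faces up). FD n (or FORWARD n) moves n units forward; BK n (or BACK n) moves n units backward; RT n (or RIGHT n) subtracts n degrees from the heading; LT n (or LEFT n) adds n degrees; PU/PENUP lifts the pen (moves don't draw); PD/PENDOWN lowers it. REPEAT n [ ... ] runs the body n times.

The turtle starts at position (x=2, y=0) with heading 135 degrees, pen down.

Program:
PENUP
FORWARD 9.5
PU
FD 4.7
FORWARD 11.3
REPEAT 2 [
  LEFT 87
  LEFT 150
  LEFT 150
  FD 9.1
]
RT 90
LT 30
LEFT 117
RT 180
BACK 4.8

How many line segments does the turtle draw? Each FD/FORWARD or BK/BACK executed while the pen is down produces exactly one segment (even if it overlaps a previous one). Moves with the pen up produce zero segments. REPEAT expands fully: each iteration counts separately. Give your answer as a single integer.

Answer: 0

Derivation:
Executing turtle program step by step:
Start: pos=(2,0), heading=135, pen down
PU: pen up
FD 9.5: (2,0) -> (-4.718,6.718) [heading=135, move]
PU: pen up
FD 4.7: (-4.718,6.718) -> (-8.041,10.041) [heading=135, move]
FD 11.3: (-8.041,10.041) -> (-16.031,18.031) [heading=135, move]
REPEAT 2 [
  -- iteration 1/2 --
  LT 87: heading 135 -> 222
  LT 150: heading 222 -> 12
  LT 150: heading 12 -> 162
  FD 9.1: (-16.031,18.031) -> (-24.686,20.843) [heading=162, move]
  -- iteration 2/2 --
  LT 87: heading 162 -> 249
  LT 150: heading 249 -> 39
  LT 150: heading 39 -> 189
  FD 9.1: (-24.686,20.843) -> (-33.674,19.42) [heading=189, move]
]
RT 90: heading 189 -> 99
LT 30: heading 99 -> 129
LT 117: heading 129 -> 246
RT 180: heading 246 -> 66
BK 4.8: (-33.674,19.42) -> (-35.626,15.035) [heading=66, move]
Final: pos=(-35.626,15.035), heading=66, 0 segment(s) drawn
Segments drawn: 0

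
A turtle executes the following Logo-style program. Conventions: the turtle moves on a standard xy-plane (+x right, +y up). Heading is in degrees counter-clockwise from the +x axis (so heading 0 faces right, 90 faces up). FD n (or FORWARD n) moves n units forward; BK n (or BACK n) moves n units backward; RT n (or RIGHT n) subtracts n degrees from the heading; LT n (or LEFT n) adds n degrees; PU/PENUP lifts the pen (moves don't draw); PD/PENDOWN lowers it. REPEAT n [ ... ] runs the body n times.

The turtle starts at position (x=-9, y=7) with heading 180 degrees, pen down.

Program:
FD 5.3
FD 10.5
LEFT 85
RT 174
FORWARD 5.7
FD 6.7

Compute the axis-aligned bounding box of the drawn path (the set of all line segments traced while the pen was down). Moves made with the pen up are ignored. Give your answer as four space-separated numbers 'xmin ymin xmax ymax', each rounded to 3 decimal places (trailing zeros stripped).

Executing turtle program step by step:
Start: pos=(-9,7), heading=180, pen down
FD 5.3: (-9,7) -> (-14.3,7) [heading=180, draw]
FD 10.5: (-14.3,7) -> (-24.8,7) [heading=180, draw]
LT 85: heading 180 -> 265
RT 174: heading 265 -> 91
FD 5.7: (-24.8,7) -> (-24.899,12.699) [heading=91, draw]
FD 6.7: (-24.899,12.699) -> (-25.016,19.398) [heading=91, draw]
Final: pos=(-25.016,19.398), heading=91, 4 segment(s) drawn

Segment endpoints: x in {-25.016, -24.899, -24.8, -14.3, -9}, y in {7, 7, 7, 12.699, 19.398}
xmin=-25.016, ymin=7, xmax=-9, ymax=19.398

Answer: -25.016 7 -9 19.398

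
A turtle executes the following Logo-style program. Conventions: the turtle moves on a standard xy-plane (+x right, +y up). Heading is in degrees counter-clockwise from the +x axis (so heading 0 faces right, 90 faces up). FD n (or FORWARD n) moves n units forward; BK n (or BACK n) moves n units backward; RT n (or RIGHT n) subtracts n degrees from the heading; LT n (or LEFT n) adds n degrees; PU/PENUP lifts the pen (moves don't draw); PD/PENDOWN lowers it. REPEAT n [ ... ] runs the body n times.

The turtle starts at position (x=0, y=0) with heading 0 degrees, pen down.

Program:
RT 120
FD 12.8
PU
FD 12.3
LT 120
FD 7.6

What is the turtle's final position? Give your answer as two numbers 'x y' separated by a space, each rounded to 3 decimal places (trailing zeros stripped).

Executing turtle program step by step:
Start: pos=(0,0), heading=0, pen down
RT 120: heading 0 -> 240
FD 12.8: (0,0) -> (-6.4,-11.085) [heading=240, draw]
PU: pen up
FD 12.3: (-6.4,-11.085) -> (-12.55,-21.737) [heading=240, move]
LT 120: heading 240 -> 0
FD 7.6: (-12.55,-21.737) -> (-4.95,-21.737) [heading=0, move]
Final: pos=(-4.95,-21.737), heading=0, 1 segment(s) drawn

Answer: -4.95 -21.737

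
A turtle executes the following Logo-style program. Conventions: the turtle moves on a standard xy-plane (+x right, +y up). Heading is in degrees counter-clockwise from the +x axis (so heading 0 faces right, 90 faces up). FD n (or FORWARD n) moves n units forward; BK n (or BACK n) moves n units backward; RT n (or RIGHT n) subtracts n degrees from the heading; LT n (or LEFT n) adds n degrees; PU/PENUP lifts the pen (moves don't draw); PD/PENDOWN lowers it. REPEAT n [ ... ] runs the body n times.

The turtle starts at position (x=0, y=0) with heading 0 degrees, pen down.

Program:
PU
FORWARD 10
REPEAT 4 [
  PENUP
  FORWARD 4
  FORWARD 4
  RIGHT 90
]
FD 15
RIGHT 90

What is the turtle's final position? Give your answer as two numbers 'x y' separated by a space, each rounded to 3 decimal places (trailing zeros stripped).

Executing turtle program step by step:
Start: pos=(0,0), heading=0, pen down
PU: pen up
FD 10: (0,0) -> (10,0) [heading=0, move]
REPEAT 4 [
  -- iteration 1/4 --
  PU: pen up
  FD 4: (10,0) -> (14,0) [heading=0, move]
  FD 4: (14,0) -> (18,0) [heading=0, move]
  RT 90: heading 0 -> 270
  -- iteration 2/4 --
  PU: pen up
  FD 4: (18,0) -> (18,-4) [heading=270, move]
  FD 4: (18,-4) -> (18,-8) [heading=270, move]
  RT 90: heading 270 -> 180
  -- iteration 3/4 --
  PU: pen up
  FD 4: (18,-8) -> (14,-8) [heading=180, move]
  FD 4: (14,-8) -> (10,-8) [heading=180, move]
  RT 90: heading 180 -> 90
  -- iteration 4/4 --
  PU: pen up
  FD 4: (10,-8) -> (10,-4) [heading=90, move]
  FD 4: (10,-4) -> (10,0) [heading=90, move]
  RT 90: heading 90 -> 0
]
FD 15: (10,0) -> (25,0) [heading=0, move]
RT 90: heading 0 -> 270
Final: pos=(25,0), heading=270, 0 segment(s) drawn

Answer: 25 0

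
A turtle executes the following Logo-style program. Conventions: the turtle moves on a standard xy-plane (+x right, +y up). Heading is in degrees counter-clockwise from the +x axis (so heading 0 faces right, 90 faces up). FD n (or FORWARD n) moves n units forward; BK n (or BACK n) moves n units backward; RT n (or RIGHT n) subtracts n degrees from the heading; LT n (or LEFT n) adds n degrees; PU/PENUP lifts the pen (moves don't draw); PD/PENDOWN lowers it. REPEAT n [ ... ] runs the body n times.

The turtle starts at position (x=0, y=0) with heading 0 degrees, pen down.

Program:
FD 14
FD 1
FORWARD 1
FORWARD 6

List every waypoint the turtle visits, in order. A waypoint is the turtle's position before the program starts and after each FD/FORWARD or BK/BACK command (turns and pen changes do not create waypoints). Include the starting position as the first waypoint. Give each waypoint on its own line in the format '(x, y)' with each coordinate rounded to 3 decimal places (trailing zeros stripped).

Answer: (0, 0)
(14, 0)
(15, 0)
(16, 0)
(22, 0)

Derivation:
Executing turtle program step by step:
Start: pos=(0,0), heading=0, pen down
FD 14: (0,0) -> (14,0) [heading=0, draw]
FD 1: (14,0) -> (15,0) [heading=0, draw]
FD 1: (15,0) -> (16,0) [heading=0, draw]
FD 6: (16,0) -> (22,0) [heading=0, draw]
Final: pos=(22,0), heading=0, 4 segment(s) drawn
Waypoints (5 total):
(0, 0)
(14, 0)
(15, 0)
(16, 0)
(22, 0)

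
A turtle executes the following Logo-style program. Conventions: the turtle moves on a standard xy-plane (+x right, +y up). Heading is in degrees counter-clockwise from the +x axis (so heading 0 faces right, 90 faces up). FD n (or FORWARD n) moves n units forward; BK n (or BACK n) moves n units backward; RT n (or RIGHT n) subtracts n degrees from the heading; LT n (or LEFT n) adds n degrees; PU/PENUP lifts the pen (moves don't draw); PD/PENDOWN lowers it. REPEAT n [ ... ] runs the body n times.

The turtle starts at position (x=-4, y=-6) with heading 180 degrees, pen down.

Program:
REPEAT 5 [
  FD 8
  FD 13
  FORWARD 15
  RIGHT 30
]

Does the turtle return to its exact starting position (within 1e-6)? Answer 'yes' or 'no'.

Executing turtle program step by step:
Start: pos=(-4,-6), heading=180, pen down
REPEAT 5 [
  -- iteration 1/5 --
  FD 8: (-4,-6) -> (-12,-6) [heading=180, draw]
  FD 13: (-12,-6) -> (-25,-6) [heading=180, draw]
  FD 15: (-25,-6) -> (-40,-6) [heading=180, draw]
  RT 30: heading 180 -> 150
  -- iteration 2/5 --
  FD 8: (-40,-6) -> (-46.928,-2) [heading=150, draw]
  FD 13: (-46.928,-2) -> (-58.187,4.5) [heading=150, draw]
  FD 15: (-58.187,4.5) -> (-71.177,12) [heading=150, draw]
  RT 30: heading 150 -> 120
  -- iteration 3/5 --
  FD 8: (-71.177,12) -> (-75.177,18.928) [heading=120, draw]
  FD 13: (-75.177,18.928) -> (-81.677,30.187) [heading=120, draw]
  FD 15: (-81.677,30.187) -> (-89.177,43.177) [heading=120, draw]
  RT 30: heading 120 -> 90
  -- iteration 4/5 --
  FD 8: (-89.177,43.177) -> (-89.177,51.177) [heading=90, draw]
  FD 13: (-89.177,51.177) -> (-89.177,64.177) [heading=90, draw]
  FD 15: (-89.177,64.177) -> (-89.177,79.177) [heading=90, draw]
  RT 30: heading 90 -> 60
  -- iteration 5/5 --
  FD 8: (-89.177,79.177) -> (-85.177,86.105) [heading=60, draw]
  FD 13: (-85.177,86.105) -> (-78.677,97.363) [heading=60, draw]
  FD 15: (-78.677,97.363) -> (-71.177,110.354) [heading=60, draw]
  RT 30: heading 60 -> 30
]
Final: pos=(-71.177,110.354), heading=30, 15 segment(s) drawn

Start position: (-4, -6)
Final position: (-71.177, 110.354)
Distance = 134.354; >= 1e-6 -> NOT closed

Answer: no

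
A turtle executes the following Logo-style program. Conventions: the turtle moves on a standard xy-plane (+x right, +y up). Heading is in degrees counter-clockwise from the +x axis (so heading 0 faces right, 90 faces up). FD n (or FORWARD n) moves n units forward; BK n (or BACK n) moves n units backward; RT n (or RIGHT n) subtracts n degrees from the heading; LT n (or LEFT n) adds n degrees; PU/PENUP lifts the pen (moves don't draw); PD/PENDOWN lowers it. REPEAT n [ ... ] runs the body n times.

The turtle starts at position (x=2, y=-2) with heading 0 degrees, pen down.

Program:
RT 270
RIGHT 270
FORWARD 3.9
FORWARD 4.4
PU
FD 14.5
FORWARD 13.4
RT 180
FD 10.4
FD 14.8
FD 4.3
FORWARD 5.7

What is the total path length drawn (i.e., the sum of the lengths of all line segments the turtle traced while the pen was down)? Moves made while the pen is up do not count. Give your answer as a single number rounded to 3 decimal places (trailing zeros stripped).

Answer: 8.3

Derivation:
Executing turtle program step by step:
Start: pos=(2,-2), heading=0, pen down
RT 270: heading 0 -> 90
RT 270: heading 90 -> 180
FD 3.9: (2,-2) -> (-1.9,-2) [heading=180, draw]
FD 4.4: (-1.9,-2) -> (-6.3,-2) [heading=180, draw]
PU: pen up
FD 14.5: (-6.3,-2) -> (-20.8,-2) [heading=180, move]
FD 13.4: (-20.8,-2) -> (-34.2,-2) [heading=180, move]
RT 180: heading 180 -> 0
FD 10.4: (-34.2,-2) -> (-23.8,-2) [heading=0, move]
FD 14.8: (-23.8,-2) -> (-9,-2) [heading=0, move]
FD 4.3: (-9,-2) -> (-4.7,-2) [heading=0, move]
FD 5.7: (-4.7,-2) -> (1,-2) [heading=0, move]
Final: pos=(1,-2), heading=0, 2 segment(s) drawn

Segment lengths:
  seg 1: (2,-2) -> (-1.9,-2), length = 3.9
  seg 2: (-1.9,-2) -> (-6.3,-2), length = 4.4
Total = 8.3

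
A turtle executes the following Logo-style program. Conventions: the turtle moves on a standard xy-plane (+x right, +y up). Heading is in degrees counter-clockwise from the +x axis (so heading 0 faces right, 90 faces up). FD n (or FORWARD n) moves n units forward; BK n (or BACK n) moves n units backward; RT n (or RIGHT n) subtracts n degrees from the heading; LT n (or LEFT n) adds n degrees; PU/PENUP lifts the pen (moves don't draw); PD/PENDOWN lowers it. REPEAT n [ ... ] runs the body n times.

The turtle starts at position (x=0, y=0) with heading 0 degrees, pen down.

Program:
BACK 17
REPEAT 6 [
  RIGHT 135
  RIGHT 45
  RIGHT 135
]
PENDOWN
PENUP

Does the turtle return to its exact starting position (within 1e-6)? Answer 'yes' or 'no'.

Executing turtle program step by step:
Start: pos=(0,0), heading=0, pen down
BK 17: (0,0) -> (-17,0) [heading=0, draw]
REPEAT 6 [
  -- iteration 1/6 --
  RT 135: heading 0 -> 225
  RT 45: heading 225 -> 180
  RT 135: heading 180 -> 45
  -- iteration 2/6 --
  RT 135: heading 45 -> 270
  RT 45: heading 270 -> 225
  RT 135: heading 225 -> 90
  -- iteration 3/6 --
  RT 135: heading 90 -> 315
  RT 45: heading 315 -> 270
  RT 135: heading 270 -> 135
  -- iteration 4/6 --
  RT 135: heading 135 -> 0
  RT 45: heading 0 -> 315
  RT 135: heading 315 -> 180
  -- iteration 5/6 --
  RT 135: heading 180 -> 45
  RT 45: heading 45 -> 0
  RT 135: heading 0 -> 225
  -- iteration 6/6 --
  RT 135: heading 225 -> 90
  RT 45: heading 90 -> 45
  RT 135: heading 45 -> 270
]
PD: pen down
PU: pen up
Final: pos=(-17,0), heading=270, 1 segment(s) drawn

Start position: (0, 0)
Final position: (-17, 0)
Distance = 17; >= 1e-6 -> NOT closed

Answer: no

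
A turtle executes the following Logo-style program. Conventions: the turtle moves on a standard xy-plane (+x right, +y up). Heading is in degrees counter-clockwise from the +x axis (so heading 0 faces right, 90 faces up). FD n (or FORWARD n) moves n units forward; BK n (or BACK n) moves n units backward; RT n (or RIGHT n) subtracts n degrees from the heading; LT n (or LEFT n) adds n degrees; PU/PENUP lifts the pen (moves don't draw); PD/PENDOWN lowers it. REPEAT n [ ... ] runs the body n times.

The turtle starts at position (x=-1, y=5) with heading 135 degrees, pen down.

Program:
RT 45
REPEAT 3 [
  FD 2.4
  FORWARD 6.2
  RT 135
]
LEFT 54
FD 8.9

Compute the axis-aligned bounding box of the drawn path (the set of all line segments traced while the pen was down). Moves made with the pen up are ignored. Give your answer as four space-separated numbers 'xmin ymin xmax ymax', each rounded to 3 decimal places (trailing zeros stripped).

Executing turtle program step by step:
Start: pos=(-1,5), heading=135, pen down
RT 45: heading 135 -> 90
REPEAT 3 [
  -- iteration 1/3 --
  FD 2.4: (-1,5) -> (-1,7.4) [heading=90, draw]
  FD 6.2: (-1,7.4) -> (-1,13.6) [heading=90, draw]
  RT 135: heading 90 -> 315
  -- iteration 2/3 --
  FD 2.4: (-1,13.6) -> (0.697,11.903) [heading=315, draw]
  FD 6.2: (0.697,11.903) -> (5.081,7.519) [heading=315, draw]
  RT 135: heading 315 -> 180
  -- iteration 3/3 --
  FD 2.4: (5.081,7.519) -> (2.681,7.519) [heading=180, draw]
  FD 6.2: (2.681,7.519) -> (-3.519,7.519) [heading=180, draw]
  RT 135: heading 180 -> 45
]
LT 54: heading 45 -> 99
FD 8.9: (-3.519,7.519) -> (-4.911,16.309) [heading=99, draw]
Final: pos=(-4.911,16.309), heading=99, 7 segment(s) drawn

Segment endpoints: x in {-4.911, -3.519, -1, -1, -1, 0.697, 2.681, 5.081}, y in {5, 7.4, 7.519, 7.519, 11.903, 13.6, 16.309}
xmin=-4.911, ymin=5, xmax=5.081, ymax=16.309

Answer: -4.911 5 5.081 16.309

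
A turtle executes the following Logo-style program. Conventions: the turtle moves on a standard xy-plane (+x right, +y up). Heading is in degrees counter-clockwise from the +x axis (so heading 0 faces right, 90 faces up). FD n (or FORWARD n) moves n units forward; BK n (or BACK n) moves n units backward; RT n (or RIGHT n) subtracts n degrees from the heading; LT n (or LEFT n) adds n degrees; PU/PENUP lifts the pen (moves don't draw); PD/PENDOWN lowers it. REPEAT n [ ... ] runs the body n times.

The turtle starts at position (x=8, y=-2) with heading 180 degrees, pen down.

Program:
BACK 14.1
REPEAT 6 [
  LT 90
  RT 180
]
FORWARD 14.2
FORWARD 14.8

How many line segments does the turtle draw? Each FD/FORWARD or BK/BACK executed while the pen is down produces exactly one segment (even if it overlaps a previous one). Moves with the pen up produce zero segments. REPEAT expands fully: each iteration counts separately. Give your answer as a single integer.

Answer: 3

Derivation:
Executing turtle program step by step:
Start: pos=(8,-2), heading=180, pen down
BK 14.1: (8,-2) -> (22.1,-2) [heading=180, draw]
REPEAT 6 [
  -- iteration 1/6 --
  LT 90: heading 180 -> 270
  RT 180: heading 270 -> 90
  -- iteration 2/6 --
  LT 90: heading 90 -> 180
  RT 180: heading 180 -> 0
  -- iteration 3/6 --
  LT 90: heading 0 -> 90
  RT 180: heading 90 -> 270
  -- iteration 4/6 --
  LT 90: heading 270 -> 0
  RT 180: heading 0 -> 180
  -- iteration 5/6 --
  LT 90: heading 180 -> 270
  RT 180: heading 270 -> 90
  -- iteration 6/6 --
  LT 90: heading 90 -> 180
  RT 180: heading 180 -> 0
]
FD 14.2: (22.1,-2) -> (36.3,-2) [heading=0, draw]
FD 14.8: (36.3,-2) -> (51.1,-2) [heading=0, draw]
Final: pos=(51.1,-2), heading=0, 3 segment(s) drawn
Segments drawn: 3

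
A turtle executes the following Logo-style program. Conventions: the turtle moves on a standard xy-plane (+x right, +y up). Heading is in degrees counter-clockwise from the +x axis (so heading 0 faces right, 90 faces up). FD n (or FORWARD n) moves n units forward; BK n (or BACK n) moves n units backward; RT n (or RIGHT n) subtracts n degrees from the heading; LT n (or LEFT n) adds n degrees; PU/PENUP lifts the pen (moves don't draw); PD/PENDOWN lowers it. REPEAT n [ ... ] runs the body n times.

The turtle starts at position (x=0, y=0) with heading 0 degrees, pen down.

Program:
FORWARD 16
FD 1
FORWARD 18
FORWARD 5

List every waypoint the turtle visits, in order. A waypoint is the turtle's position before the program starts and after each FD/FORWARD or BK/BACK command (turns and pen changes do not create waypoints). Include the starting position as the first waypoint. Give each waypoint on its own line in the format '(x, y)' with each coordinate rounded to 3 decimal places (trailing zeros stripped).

Answer: (0, 0)
(16, 0)
(17, 0)
(35, 0)
(40, 0)

Derivation:
Executing turtle program step by step:
Start: pos=(0,0), heading=0, pen down
FD 16: (0,0) -> (16,0) [heading=0, draw]
FD 1: (16,0) -> (17,0) [heading=0, draw]
FD 18: (17,0) -> (35,0) [heading=0, draw]
FD 5: (35,0) -> (40,0) [heading=0, draw]
Final: pos=(40,0), heading=0, 4 segment(s) drawn
Waypoints (5 total):
(0, 0)
(16, 0)
(17, 0)
(35, 0)
(40, 0)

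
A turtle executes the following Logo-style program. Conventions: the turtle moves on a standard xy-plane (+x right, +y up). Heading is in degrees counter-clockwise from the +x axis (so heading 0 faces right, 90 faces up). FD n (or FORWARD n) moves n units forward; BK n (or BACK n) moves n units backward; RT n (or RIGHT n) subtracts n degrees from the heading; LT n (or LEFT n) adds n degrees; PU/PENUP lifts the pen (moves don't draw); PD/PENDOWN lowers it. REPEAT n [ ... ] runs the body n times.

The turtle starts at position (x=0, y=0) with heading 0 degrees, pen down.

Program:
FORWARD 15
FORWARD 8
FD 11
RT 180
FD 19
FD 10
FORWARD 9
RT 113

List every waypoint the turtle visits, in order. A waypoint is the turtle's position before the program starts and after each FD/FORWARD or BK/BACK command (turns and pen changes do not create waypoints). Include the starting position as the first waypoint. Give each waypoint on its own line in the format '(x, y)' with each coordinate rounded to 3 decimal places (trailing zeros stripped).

Executing turtle program step by step:
Start: pos=(0,0), heading=0, pen down
FD 15: (0,0) -> (15,0) [heading=0, draw]
FD 8: (15,0) -> (23,0) [heading=0, draw]
FD 11: (23,0) -> (34,0) [heading=0, draw]
RT 180: heading 0 -> 180
FD 19: (34,0) -> (15,0) [heading=180, draw]
FD 10: (15,0) -> (5,0) [heading=180, draw]
FD 9: (5,0) -> (-4,0) [heading=180, draw]
RT 113: heading 180 -> 67
Final: pos=(-4,0), heading=67, 6 segment(s) drawn
Waypoints (7 total):
(0, 0)
(15, 0)
(23, 0)
(34, 0)
(15, 0)
(5, 0)
(-4, 0)

Answer: (0, 0)
(15, 0)
(23, 0)
(34, 0)
(15, 0)
(5, 0)
(-4, 0)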